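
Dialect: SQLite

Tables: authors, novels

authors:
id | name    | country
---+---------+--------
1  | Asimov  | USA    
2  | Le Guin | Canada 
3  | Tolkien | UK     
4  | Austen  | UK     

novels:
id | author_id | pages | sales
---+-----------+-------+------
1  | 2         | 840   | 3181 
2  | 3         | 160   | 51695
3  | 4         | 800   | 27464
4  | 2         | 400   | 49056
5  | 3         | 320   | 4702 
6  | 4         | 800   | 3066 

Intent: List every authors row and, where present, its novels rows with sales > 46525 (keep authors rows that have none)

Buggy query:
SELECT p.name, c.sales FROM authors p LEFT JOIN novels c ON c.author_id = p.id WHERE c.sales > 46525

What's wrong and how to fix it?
Bug: A WHERE condition on the right-hand table after LEFT JOIN drops unmatched parents

Fix: Move the right-table condition into the ON clause so unmatched parents are kept

Corrected query:
SELECT p.name, c.sales FROM authors p LEFT JOIN novels c ON c.author_id = p.id AND c.sales > 46525

Result:
name    | sales
--------+------
Asimov  | NULL 
Le Guin | 49056
Tolkien | 51695
Austen  | NULL 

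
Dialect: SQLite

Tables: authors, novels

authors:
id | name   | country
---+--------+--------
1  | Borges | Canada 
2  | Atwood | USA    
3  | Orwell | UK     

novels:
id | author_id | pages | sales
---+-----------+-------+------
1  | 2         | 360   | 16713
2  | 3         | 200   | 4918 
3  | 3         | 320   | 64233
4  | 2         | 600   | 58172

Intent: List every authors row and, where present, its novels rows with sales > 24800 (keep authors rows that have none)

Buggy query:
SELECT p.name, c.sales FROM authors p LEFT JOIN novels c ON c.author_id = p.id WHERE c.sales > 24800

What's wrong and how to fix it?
Bug: Filtering c.sales in WHERE discards the NULL rows produced by LEFT JOIN, turning it into an inner join

Fix: Put 'c.sales > 24800' in the JOIN's ON clause instead of WHERE

Corrected query:
SELECT p.name, c.sales FROM authors p LEFT JOIN novels c ON c.author_id = p.id AND c.sales > 24800

Result:
name   | sales
-------+------
Borges | NULL 
Atwood | 58172
Orwell | 64233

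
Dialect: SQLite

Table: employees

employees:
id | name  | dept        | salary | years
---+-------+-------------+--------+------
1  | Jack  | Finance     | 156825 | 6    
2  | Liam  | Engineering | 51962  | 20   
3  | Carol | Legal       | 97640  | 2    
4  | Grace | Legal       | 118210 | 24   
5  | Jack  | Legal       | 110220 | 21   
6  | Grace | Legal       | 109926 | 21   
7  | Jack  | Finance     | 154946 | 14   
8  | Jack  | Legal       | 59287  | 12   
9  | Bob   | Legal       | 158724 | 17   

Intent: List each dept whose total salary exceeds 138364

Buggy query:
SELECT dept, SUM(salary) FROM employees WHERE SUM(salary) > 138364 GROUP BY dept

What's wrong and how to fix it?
Bug: SUM(salary) is an aggregate, but WHERE filters rows before aggregation

Fix: Use HAVING (which filters groups after aggregation) instead of WHERE

Corrected query:
SELECT dept, SUM(salary) FROM employees GROUP BY dept HAVING SUM(salary) > 138364

Result:
dept    | SUM(salary)
--------+------------
Finance | 311771     
Legal   | 654007     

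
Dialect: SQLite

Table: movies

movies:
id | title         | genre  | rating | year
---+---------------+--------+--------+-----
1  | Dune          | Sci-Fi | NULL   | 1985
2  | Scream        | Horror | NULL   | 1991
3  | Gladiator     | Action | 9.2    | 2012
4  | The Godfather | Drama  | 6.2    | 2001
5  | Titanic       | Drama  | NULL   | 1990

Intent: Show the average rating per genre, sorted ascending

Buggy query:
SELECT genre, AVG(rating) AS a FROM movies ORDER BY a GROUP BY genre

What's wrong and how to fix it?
Bug: GROUP BY must precede ORDER BY

Fix: Move ORDER BY to the end, after GROUP BY

Corrected query:
SELECT genre, AVG(rating) AS a FROM movies GROUP BY genre ORDER BY a

Result:
genre  | a   
-------+-----
Horror | NULL
Sci-Fi | NULL
Drama  | 6.2 
Action | 9.2 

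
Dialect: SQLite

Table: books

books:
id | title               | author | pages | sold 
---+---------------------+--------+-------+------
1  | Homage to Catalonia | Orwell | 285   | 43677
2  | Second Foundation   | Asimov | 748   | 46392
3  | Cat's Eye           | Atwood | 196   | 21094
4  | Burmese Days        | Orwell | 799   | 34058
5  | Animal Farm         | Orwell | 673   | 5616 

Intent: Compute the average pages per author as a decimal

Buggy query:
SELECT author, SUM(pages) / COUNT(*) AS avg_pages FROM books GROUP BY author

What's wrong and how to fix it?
Bug: Both operands are integers, so '/' performs integer division and truncates

Fix: Cast one side to REAL so the division keeps the fractional part

Corrected query:
SELECT author, SUM(pages) * 1.0 / COUNT(*) AS avg_pages FROM books GROUP BY author

Result:
author | avg_pages 
-------+-----------
Asimov | 748       
Atwood | 196       
Orwell | 585.666667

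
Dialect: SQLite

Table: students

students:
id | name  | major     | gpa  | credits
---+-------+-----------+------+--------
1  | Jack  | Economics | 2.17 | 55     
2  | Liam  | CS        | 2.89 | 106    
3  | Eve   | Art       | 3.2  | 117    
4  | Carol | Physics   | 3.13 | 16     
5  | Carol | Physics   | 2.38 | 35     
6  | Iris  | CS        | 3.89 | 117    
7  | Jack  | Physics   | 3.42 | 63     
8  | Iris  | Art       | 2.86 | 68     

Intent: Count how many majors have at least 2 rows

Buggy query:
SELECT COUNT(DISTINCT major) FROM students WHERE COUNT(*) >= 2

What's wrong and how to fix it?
Bug: COUNT(*) cannot appear in WHERE; the per-group count doesn't exist yet

Fix: Group first with HAVING COUNT(*) >= 2, then COUNT the resulting groups

Corrected query:
SELECT COUNT(*) FROM (SELECT major FROM students GROUP BY major HAVING COUNT(*) >= 2)

Result:
COUNT(*)
--------
3       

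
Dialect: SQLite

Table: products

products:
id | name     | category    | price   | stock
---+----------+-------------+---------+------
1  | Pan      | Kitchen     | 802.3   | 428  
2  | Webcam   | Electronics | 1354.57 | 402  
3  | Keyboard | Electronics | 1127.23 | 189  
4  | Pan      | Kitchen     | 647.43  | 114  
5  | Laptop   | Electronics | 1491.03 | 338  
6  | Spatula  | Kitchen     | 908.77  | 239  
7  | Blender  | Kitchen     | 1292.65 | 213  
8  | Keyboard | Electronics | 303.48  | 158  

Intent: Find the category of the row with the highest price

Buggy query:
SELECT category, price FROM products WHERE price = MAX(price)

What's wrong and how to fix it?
Bug: MAX(price) is an aggregate and cannot be used directly in WHERE

Fix: Wrap MAX in a scalar subquery so WHERE compares against a single value

Corrected query:
SELECT category, price FROM products WHERE price = (SELECT MAX(price) FROM products)

Result:
category    | price  
------------+--------
Electronics | 1491.03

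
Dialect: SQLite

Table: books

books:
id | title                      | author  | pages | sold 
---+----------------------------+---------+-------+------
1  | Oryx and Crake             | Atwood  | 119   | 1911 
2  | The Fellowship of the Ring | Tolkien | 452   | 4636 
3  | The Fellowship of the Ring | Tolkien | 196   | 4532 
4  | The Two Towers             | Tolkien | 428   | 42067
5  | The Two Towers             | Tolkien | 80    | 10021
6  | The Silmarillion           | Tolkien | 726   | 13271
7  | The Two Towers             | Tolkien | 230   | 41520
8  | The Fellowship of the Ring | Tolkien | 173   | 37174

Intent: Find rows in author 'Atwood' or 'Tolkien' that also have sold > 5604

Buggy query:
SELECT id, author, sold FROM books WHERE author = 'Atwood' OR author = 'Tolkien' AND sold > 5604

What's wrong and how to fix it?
Bug: AND binds tighter than OR, so this parses as author = 'Atwood' OR (author = 'Tolkien' AND sold > 5604)

Fix: Group the OR with parentheses (or use IN), then AND the threshold

Corrected query:
SELECT id, author, sold FROM books WHERE (author = 'Atwood' OR author = 'Tolkien') AND sold > 5604

Result:
id | author  | sold 
---+---------+------
4  | Tolkien | 42067
5  | Tolkien | 10021
6  | Tolkien | 13271
7  | Tolkien | 41520
8  | Tolkien | 37174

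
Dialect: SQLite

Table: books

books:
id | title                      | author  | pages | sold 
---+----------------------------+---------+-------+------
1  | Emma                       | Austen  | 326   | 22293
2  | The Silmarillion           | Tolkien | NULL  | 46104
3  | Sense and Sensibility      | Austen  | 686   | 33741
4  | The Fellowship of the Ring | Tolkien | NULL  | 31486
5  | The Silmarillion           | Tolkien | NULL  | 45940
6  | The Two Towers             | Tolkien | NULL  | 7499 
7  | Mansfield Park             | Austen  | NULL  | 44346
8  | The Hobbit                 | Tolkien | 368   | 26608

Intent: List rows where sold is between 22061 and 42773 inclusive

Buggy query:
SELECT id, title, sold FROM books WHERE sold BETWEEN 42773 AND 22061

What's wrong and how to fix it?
Bug: The bounds are reversed; BETWEEN a AND b requires a <= b to match anything

Fix: Write BETWEEN 22061 AND 42773

Corrected query:
SELECT id, title, sold FROM books WHERE sold BETWEEN 22061 AND 42773

Result:
id | title                      | sold 
---+----------------------------+------
1  | Emma                       | 22293
3  | Sense and Sensibility      | 33741
4  | The Fellowship of the Ring | 31486
8  | The Hobbit                 | 26608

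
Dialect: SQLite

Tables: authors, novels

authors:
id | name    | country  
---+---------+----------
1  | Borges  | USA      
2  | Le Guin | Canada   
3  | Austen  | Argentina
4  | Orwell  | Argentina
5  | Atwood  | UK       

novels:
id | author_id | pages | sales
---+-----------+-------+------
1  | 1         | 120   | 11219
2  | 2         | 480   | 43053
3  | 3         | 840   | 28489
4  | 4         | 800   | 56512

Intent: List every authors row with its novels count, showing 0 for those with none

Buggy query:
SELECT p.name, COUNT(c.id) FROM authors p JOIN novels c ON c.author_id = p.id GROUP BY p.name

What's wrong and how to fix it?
Bug: INNER JOIN drops authors rows that have no matching novels rows

Fix: Use LEFT JOIN so parents without children still appear (COUNT(c.id) gives 0)

Corrected query:
SELECT p.name, COUNT(c.id) FROM authors p LEFT JOIN novels c ON c.author_id = p.id GROUP BY p.name

Result:
name    | COUNT(c.id)
--------+------------
Atwood  | 0          
Austen  | 1          
Borges  | 1          
Le Guin | 1          
Orwell  | 1          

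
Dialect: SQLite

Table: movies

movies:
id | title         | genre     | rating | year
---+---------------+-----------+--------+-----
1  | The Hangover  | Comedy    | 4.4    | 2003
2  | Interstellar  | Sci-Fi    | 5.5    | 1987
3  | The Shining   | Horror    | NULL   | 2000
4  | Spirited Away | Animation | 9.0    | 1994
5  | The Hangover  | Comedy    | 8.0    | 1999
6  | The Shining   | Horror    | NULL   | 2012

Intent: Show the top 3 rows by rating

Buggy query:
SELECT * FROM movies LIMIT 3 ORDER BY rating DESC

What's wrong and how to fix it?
Bug: ORDER BY cannot follow LIMIT; LIMIT is the final clause

Fix: Sort with ORDER BY, then apply LIMIT

Corrected query:
SELECT * FROM movies ORDER BY rating DESC LIMIT 3

Result:
id | title         | genre     | rating | year
---+---------------+-----------+--------+-----
4  | Spirited Away | Animation | 9      | 1994
5  | The Hangover  | Comedy    | 8      | 1999
2  | Interstellar  | Sci-Fi    | 5.5    | 1987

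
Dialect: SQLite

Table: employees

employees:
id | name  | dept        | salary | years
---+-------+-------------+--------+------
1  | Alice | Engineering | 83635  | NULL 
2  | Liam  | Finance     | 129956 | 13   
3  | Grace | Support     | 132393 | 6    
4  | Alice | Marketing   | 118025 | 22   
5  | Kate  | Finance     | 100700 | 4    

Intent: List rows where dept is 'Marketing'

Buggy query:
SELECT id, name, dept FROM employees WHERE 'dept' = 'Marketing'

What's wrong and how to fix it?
Bug: 'dept' in single quotes is a string literal, not the column; the comparison is literal-vs-literal and never true

Fix: Remove the quotes around the column name (or use double quotes for an identifier)

Corrected query:
SELECT id, name, dept FROM employees WHERE dept = 'Marketing'

Result:
id | name  | dept     
---+-------+----------
4  | Alice | Marketing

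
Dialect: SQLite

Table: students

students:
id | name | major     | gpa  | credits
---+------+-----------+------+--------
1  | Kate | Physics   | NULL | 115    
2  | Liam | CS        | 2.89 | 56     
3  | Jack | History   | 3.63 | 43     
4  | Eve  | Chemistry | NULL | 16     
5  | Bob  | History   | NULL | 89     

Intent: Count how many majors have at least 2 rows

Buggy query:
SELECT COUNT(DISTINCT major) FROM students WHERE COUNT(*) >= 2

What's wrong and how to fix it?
Bug: WHERE filters individual rows, not groups, so a group-level COUNT is invalid there

Fix: Use a subquery that GROUPs and filters with HAVING, then count its rows

Corrected query:
SELECT COUNT(*) FROM (SELECT major FROM students GROUP BY major HAVING COUNT(*) >= 2)

Result:
COUNT(*)
--------
1       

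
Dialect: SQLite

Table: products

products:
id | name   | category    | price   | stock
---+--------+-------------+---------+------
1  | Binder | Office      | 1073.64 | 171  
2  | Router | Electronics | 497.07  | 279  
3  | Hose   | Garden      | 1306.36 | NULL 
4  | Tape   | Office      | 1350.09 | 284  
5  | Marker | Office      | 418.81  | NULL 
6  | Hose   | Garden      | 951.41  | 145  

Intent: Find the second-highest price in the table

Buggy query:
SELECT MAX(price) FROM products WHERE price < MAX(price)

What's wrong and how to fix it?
Bug: The inner MAX is an aggregate inside WHERE, which is not allowed

Fix: Put the inner MAX in a scalar subquery

Corrected query:
SELECT MAX(price) FROM products WHERE price < (SELECT MAX(price) FROM products)

Result:
MAX(price)
----------
1306.36   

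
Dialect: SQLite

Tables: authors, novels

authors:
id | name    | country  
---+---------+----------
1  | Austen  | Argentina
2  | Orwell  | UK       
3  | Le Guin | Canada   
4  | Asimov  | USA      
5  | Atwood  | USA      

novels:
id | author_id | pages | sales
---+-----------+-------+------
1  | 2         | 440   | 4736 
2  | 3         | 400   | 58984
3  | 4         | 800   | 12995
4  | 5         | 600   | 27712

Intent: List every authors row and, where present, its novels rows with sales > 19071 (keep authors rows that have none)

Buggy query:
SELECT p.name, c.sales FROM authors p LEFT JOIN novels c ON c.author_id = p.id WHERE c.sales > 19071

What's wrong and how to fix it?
Bug: Filtering c.sales in WHERE discards the NULL rows produced by LEFT JOIN, turning it into an inner join

Fix: Put 'c.sales > 19071' in the JOIN's ON clause instead of WHERE

Corrected query:
SELECT p.name, c.sales FROM authors p LEFT JOIN novels c ON c.author_id = p.id AND c.sales > 19071

Result:
name    | sales
--------+------
Austen  | NULL 
Orwell  | NULL 
Le Guin | 58984
Asimov  | NULL 
Atwood  | 27712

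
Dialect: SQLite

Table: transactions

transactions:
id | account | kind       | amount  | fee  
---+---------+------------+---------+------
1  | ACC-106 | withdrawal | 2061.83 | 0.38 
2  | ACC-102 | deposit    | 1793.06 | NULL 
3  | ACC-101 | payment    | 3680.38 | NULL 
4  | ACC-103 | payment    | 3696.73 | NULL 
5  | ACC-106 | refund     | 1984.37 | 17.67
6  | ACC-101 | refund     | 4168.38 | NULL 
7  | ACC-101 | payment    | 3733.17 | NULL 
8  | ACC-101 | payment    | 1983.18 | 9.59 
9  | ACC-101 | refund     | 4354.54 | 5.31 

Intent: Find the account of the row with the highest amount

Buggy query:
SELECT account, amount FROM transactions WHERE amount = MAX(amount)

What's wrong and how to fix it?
Bug: MAX(amount) is an aggregate and cannot be used directly in WHERE

Fix: Wrap MAX in a scalar subquery so WHERE compares against a single value

Corrected query:
SELECT account, amount FROM transactions WHERE amount = (SELECT MAX(amount) FROM transactions)

Result:
account | amount 
--------+--------
ACC-101 | 4354.54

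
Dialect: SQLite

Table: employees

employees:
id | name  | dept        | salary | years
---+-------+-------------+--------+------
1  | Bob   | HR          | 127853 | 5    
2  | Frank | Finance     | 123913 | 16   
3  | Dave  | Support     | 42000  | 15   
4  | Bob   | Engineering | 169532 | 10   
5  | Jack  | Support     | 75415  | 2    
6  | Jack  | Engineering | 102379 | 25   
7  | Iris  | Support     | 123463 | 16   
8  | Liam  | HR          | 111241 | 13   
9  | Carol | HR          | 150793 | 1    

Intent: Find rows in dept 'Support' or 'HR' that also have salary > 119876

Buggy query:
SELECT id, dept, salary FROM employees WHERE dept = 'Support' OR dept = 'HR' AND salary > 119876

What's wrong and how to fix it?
Bug: Without parentheses, AND is evaluated before OR, so the salary filter only applies to the 'HR' branch

Fix: Add parentheses around the OR so the AND applies to both alternatives

Corrected query:
SELECT id, dept, salary FROM employees WHERE (dept = 'Support' OR dept = 'HR') AND salary > 119876

Result:
id | dept    | salary
---+---------+-------
1  | HR      | 127853
7  | Support | 123463
9  | HR      | 150793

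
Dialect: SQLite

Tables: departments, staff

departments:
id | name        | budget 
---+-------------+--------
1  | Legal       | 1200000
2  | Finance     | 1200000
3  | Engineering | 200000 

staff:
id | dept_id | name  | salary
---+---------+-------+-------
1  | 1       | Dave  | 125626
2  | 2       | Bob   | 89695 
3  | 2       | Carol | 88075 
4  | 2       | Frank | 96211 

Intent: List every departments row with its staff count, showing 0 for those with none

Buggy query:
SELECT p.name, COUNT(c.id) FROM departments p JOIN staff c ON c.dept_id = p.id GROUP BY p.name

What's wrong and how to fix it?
Bug: INNER JOIN drops departments rows that have no matching staff rows

Fix: Use LEFT JOIN so parents without children still appear (COUNT(c.id) gives 0)

Corrected query:
SELECT p.name, COUNT(c.id) FROM departments p LEFT JOIN staff c ON c.dept_id = p.id GROUP BY p.name

Result:
name        | COUNT(c.id)
------------+------------
Engineering | 0          
Finance     | 3          
Legal       | 1          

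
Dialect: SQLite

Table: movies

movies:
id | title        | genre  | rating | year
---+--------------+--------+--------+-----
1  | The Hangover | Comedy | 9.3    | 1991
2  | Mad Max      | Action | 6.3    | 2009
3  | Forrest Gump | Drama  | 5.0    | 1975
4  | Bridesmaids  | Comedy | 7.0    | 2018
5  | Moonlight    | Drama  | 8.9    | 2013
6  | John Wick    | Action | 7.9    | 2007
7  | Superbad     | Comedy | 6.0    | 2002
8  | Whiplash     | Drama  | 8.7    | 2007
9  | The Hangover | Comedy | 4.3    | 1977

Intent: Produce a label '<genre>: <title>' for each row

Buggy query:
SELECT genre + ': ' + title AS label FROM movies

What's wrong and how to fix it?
Bug: SQLite uses || for string concatenation; + coerces text to numbers (yielding 0)

Fix: Replace + with || to concatenate text

Corrected query:
SELECT genre || ': ' || title AS label FROM movies

Result:
label               
--------------------
Comedy: The Hangover
Action: Mad Max     
Drama: Forrest Gump 
Comedy: Bridesmaids 
Drama: Moonlight    
Action: John Wick   
Comedy: Superbad    
Drama: Whiplash     
Comedy: The Hangover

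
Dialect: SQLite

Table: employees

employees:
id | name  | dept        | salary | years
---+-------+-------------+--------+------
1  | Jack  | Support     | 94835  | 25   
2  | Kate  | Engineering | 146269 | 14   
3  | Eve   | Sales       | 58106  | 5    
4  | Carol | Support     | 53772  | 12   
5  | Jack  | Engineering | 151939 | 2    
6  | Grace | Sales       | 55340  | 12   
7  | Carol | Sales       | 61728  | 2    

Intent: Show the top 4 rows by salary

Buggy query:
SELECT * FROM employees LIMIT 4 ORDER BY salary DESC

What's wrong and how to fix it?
Bug: LIMIT must come after ORDER BY

Fix: Swap the clauses: ORDER BY first, then LIMIT

Corrected query:
SELECT * FROM employees ORDER BY salary DESC LIMIT 4

Result:
id | name  | dept        | salary | years
---+-------+-------------+--------+------
5  | Jack  | Engineering | 151939 | 2    
2  | Kate  | Engineering | 146269 | 14   
1  | Jack  | Support     | 94835  | 25   
7  | Carol | Sales       | 61728  | 2    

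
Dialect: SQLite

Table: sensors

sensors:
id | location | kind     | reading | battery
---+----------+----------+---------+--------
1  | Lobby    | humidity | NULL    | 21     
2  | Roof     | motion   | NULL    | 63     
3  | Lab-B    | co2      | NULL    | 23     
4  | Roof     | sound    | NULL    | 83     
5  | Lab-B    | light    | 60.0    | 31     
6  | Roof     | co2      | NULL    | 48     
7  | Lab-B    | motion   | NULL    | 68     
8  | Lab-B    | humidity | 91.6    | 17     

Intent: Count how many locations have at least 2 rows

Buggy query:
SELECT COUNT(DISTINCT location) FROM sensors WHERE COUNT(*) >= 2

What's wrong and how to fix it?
Bug: COUNT(*) cannot appear in WHERE; the per-group count doesn't exist yet

Fix: Group first with HAVING COUNT(*) >= 2, then COUNT the resulting groups

Corrected query:
SELECT COUNT(*) FROM (SELECT location FROM sensors GROUP BY location HAVING COUNT(*) >= 2)

Result:
COUNT(*)
--------
2       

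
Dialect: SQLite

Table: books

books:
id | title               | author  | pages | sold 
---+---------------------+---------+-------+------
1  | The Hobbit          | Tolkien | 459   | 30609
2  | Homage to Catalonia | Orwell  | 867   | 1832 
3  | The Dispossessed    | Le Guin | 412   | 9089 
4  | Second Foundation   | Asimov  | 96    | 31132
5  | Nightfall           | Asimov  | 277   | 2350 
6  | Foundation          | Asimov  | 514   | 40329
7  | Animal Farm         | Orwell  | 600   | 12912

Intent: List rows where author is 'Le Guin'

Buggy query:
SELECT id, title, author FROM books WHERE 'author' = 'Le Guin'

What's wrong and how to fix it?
Bug: 'author' in single quotes is a string literal, not the column; the comparison is literal-vs-literal and never true

Fix: Remove the quotes around the column name (or use double quotes for an identifier)

Corrected query:
SELECT id, title, author FROM books WHERE author = 'Le Guin'

Result:
id | title            | author 
---+------------------+--------
3  | The Dispossessed | Le Guin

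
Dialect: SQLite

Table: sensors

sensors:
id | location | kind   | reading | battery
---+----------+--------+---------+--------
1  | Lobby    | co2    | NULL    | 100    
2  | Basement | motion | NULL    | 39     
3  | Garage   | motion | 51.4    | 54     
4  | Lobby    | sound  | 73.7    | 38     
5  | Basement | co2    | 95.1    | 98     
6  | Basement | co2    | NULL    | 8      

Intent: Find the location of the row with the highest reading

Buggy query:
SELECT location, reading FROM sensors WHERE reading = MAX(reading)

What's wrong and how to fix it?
Bug: MAX(reading) is an aggregate and cannot be used directly in WHERE

Fix: Wrap MAX in a scalar subquery so WHERE compares against a single value

Corrected query:
SELECT location, reading FROM sensors WHERE reading = (SELECT MAX(reading) FROM sensors)

Result:
location | reading
---------+--------
Basement | 95.1   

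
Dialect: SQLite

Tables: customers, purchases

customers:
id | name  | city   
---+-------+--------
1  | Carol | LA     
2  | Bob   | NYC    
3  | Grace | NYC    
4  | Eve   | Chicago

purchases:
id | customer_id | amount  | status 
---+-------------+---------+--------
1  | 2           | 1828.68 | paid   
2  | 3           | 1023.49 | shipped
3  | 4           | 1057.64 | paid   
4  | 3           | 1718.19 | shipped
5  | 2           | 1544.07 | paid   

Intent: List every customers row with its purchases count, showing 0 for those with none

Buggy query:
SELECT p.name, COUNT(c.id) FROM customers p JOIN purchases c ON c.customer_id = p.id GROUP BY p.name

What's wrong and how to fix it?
Bug: An inner join excludes parents with zero children

Fix: Switch to LEFT JOIN to retain unmatched parent rows

Corrected query:
SELECT p.name, COUNT(c.id) FROM customers p LEFT JOIN purchases c ON c.customer_id = p.id GROUP BY p.name

Result:
name  | COUNT(c.id)
------+------------
Bob   | 2          
Carol | 0          
Eve   | 1          
Grace | 2          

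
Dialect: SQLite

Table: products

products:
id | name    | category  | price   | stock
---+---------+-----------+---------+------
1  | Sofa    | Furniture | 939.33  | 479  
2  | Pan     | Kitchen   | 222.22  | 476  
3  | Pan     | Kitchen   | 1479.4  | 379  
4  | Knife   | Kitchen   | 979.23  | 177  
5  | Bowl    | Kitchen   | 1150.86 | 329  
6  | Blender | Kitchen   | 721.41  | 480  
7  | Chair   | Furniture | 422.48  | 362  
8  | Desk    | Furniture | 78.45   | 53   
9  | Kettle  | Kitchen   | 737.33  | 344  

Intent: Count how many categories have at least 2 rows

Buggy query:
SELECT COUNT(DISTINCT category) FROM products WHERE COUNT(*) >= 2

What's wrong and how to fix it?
Bug: COUNT(*) cannot appear in WHERE; the per-group count doesn't exist yet

Fix: Group first with HAVING COUNT(*) >= 2, then COUNT the resulting groups

Corrected query:
SELECT COUNT(*) FROM (SELECT category FROM products GROUP BY category HAVING COUNT(*) >= 2)

Result:
COUNT(*)
--------
2       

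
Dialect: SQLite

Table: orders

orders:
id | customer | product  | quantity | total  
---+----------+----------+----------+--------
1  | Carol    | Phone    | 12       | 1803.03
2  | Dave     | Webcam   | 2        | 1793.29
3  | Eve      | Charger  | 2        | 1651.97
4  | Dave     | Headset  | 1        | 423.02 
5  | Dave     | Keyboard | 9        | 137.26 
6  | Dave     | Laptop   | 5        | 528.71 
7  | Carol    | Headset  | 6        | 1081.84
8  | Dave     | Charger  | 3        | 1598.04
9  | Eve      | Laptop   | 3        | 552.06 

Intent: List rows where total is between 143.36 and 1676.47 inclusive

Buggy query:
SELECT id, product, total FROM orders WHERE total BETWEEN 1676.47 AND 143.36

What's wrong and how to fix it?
Bug: BETWEEN expects the lower bound first; with 1676.47 AND 143.36 the range is empty

Fix: Swap the bounds so the smaller value comes first

Corrected query:
SELECT id, product, total FROM orders WHERE total BETWEEN 143.36 AND 1676.47

Result:
id | product | total  
---+---------+--------
3  | Charger | 1651.97
4  | Headset | 423.02 
6  | Laptop  | 528.71 
7  | Headset | 1081.84
8  | Charger | 1598.04
9  | Laptop  | 552.06 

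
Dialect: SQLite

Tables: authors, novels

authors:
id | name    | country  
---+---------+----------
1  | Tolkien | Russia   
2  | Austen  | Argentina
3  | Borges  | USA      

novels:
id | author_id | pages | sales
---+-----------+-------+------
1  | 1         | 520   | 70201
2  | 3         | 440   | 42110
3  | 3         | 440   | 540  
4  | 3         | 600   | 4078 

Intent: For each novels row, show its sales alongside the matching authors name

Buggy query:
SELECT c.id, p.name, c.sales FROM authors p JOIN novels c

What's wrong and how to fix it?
Bug: Missing join condition: each novels row is matched to all authors rows instead of just its own

Fix: Specify the join condition linking the foreign key to the parent id

Corrected query:
SELECT c.id, p.name, c.sales FROM authors p JOIN novels c ON c.author_id = p.id

Result:
id | name    | sales
---+---------+------
1  | Tolkien | 70201
2  | Borges  | 42110
3  | Borges  | 540  
4  | Borges  | 4078 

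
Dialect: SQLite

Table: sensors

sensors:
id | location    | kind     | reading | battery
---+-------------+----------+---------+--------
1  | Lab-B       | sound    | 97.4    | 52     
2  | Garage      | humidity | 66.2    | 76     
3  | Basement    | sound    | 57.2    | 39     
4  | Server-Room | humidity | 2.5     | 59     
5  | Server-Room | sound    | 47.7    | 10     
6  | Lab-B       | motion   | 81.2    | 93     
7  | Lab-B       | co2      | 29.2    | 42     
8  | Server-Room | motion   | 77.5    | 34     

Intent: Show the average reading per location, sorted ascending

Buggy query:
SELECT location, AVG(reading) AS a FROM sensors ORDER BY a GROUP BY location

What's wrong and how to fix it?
Bug: ORDER BY appears before GROUP BY; SQL clause order requires GROUP BY first

Fix: Move ORDER BY to the end, after GROUP BY

Corrected query:
SELECT location, AVG(reading) AS a FROM sensors GROUP BY location ORDER BY a

Result:
location    | a        
------------+----------
Server-Room | 42.566667
Basement    | 57.2     
Garage      | 66.2     
Lab-B       | 69.266667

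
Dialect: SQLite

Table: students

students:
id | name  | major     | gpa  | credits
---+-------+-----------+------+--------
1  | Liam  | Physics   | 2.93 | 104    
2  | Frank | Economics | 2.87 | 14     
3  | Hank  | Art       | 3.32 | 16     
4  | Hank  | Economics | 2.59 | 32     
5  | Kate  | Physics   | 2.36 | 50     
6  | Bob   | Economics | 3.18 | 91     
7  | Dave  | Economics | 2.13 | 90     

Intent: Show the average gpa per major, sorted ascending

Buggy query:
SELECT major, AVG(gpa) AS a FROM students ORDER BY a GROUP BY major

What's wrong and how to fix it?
Bug: ORDER BY appears before GROUP BY; SQL clause order requires GROUP BY first

Fix: Move ORDER BY to the end, after GROUP BY

Corrected query:
SELECT major, AVG(gpa) AS a FROM students GROUP BY major ORDER BY a

Result:
major     | a     
----------+-------
Physics   | 2.645 
Economics | 2.6925
Art       | 3.32  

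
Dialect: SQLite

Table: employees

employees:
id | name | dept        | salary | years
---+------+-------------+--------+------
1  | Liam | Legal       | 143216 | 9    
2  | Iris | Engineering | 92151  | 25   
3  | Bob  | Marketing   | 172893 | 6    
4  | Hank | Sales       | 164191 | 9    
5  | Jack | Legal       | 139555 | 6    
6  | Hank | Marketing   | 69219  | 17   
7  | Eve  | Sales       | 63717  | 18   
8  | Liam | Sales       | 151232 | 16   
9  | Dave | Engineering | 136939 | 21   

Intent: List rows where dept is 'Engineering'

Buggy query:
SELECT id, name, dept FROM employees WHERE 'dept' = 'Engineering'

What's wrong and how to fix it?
Bug: Single quotes denote string literals in SQL; the column name is being compared as a constant string

Fix: Remove the quotes around the column name (or use double quotes for an identifier)

Corrected query:
SELECT id, name, dept FROM employees WHERE dept = 'Engineering'

Result:
id | name | dept       
---+------+------------
2  | Iris | Engineering
9  | Dave | Engineering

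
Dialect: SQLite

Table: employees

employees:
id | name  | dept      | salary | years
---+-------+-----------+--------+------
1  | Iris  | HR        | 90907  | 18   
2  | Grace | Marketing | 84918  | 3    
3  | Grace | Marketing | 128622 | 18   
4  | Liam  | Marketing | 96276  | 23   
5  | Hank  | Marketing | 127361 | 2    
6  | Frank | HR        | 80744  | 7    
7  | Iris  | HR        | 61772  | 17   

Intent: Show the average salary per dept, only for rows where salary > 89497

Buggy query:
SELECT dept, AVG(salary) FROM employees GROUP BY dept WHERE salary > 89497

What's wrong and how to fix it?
Bug: Row-level WHERE must come before GROUP BY in the clause order

Fix: Move the WHERE clause before GROUP BY

Corrected query:
SELECT dept, AVG(salary) FROM employees WHERE salary > 89497 GROUP BY dept

Result:
dept      | AVG(salary)  
----------+--------------
HR        | 90907        
Marketing | 117419.666667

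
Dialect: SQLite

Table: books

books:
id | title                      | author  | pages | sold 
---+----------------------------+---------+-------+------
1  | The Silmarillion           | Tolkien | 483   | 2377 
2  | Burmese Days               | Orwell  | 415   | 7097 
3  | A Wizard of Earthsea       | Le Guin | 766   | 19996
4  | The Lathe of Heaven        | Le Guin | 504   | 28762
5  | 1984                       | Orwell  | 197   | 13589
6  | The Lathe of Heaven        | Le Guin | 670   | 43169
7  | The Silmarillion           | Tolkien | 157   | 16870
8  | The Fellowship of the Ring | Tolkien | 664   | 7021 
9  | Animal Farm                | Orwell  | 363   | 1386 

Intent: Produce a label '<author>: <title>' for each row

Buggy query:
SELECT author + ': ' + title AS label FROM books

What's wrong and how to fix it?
Bug: SQLite uses || for string concatenation; + coerces text to numbers (yielding 0)

Fix: Use the || operator for string concatenation

Corrected query:
SELECT author || ': ' || title AS label FROM books

Result:
label                              
-----------------------------------
Tolkien: The Silmarillion          
Orwell: Burmese Days               
Le Guin: A Wizard of Earthsea      
Le Guin: The Lathe of Heaven       
Orwell: 1984                       
Le Guin: The Lathe of Heaven       
Tolkien: The Silmarillion          
Tolkien: The Fellowship of the Ring
Orwell: Animal Farm                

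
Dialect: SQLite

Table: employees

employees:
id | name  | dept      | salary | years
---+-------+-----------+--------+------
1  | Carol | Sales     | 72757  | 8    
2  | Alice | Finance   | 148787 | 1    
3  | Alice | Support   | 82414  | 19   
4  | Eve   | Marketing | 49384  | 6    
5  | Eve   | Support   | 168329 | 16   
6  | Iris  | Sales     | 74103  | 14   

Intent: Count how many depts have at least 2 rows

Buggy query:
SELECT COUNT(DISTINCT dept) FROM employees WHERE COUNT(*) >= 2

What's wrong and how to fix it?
Bug: COUNT(*) cannot appear in WHERE; the per-group count doesn't exist yet

Fix: Group first with HAVING COUNT(*) >= 2, then COUNT the resulting groups

Corrected query:
SELECT COUNT(*) FROM (SELECT dept FROM employees GROUP BY dept HAVING COUNT(*) >= 2)

Result:
COUNT(*)
--------
2       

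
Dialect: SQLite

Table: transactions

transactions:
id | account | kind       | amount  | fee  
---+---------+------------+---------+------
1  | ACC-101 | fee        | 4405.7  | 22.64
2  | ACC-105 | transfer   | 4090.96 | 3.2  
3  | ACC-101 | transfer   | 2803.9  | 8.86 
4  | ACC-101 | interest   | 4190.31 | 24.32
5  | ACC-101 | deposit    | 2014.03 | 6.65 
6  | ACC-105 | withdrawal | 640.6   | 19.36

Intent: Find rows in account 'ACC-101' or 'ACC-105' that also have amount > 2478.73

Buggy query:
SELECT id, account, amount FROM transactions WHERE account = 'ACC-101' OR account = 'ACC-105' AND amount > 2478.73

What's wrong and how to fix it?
Bug: AND binds tighter than OR, so this parses as account = 'ACC-101' OR (account = 'ACC-105' AND amount > 2478.73)

Fix: Add parentheses around the OR so the AND applies to both alternatives

Corrected query:
SELECT id, account, amount FROM transactions WHERE (account = 'ACC-101' OR account = 'ACC-105') AND amount > 2478.73

Result:
id | account | amount 
---+---------+--------
1  | ACC-101 | 4405.7 
2  | ACC-105 | 4090.96
3  | ACC-101 | 2803.9 
4  | ACC-101 | 4190.31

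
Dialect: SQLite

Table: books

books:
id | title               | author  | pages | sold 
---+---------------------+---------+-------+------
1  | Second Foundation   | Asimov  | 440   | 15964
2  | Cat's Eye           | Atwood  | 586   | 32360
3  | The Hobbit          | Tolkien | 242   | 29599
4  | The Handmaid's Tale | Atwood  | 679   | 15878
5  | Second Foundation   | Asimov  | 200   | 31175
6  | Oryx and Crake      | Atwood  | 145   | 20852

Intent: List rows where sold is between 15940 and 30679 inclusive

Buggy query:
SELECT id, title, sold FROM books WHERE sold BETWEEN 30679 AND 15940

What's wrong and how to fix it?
Bug: BETWEEN expects the lower bound first; with 30679 AND 15940 the range is empty

Fix: Swap the bounds so the smaller value comes first

Corrected query:
SELECT id, title, sold FROM books WHERE sold BETWEEN 15940 AND 30679

Result:
id | title             | sold 
---+-------------------+------
1  | Second Foundation | 15964
3  | The Hobbit        | 29599
6  | Oryx and Crake    | 20852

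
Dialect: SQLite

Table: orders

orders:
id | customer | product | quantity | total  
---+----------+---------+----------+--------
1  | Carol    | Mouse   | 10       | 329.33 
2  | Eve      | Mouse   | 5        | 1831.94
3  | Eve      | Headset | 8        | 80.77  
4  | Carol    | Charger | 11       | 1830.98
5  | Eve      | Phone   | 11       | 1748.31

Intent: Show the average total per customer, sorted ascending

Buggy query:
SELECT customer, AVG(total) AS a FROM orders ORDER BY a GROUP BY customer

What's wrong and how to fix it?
Bug: ORDER BY appears before GROUP BY; SQL clause order requires GROUP BY first

Fix: Move ORDER BY to the end, after GROUP BY

Corrected query:
SELECT customer, AVG(total) AS a FROM orders GROUP BY customer ORDER BY a

Result:
customer | a       
---------+---------
Carol    | 1080.155
Eve      | 1220.34 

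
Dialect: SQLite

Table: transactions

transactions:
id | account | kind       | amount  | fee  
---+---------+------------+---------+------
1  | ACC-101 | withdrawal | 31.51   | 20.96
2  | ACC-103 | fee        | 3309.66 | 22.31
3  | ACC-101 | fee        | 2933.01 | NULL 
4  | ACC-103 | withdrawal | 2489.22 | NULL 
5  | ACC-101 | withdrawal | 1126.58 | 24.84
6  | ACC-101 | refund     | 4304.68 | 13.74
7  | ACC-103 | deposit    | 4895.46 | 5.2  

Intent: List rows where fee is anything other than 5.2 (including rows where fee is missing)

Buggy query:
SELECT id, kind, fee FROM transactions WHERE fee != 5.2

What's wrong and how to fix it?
Bug: 'fee != 5.2' is unknown when fee is NULL, so NULL rows are silently excluded

Fix: Handle NULL separately with IS NULL alongside the inequality

Corrected query:
SELECT id, kind, fee FROM transactions WHERE fee != 5.2 OR fee IS NULL

Result:
id | kind       | fee  
---+------------+------
1  | withdrawal | 20.96
2  | fee        | 22.31
3  | fee        | NULL 
4  | withdrawal | NULL 
5  | withdrawal | 24.84
6  | refund     | 13.74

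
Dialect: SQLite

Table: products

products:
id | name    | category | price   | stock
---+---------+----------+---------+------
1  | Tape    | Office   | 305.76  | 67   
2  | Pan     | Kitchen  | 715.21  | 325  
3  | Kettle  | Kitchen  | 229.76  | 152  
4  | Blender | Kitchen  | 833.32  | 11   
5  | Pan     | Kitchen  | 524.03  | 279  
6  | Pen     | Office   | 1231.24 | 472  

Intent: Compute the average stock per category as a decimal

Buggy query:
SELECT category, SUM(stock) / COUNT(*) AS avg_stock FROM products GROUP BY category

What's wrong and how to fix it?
Bug: Both operands are integers, so '/' performs integer division and truncates

Fix: Cast one side to REAL so the division keeps the fractional part

Corrected query:
SELECT category, SUM(stock) * 1.0 / COUNT(*) AS avg_stock FROM products GROUP BY category

Result:
category | avg_stock
---------+----------
Kitchen  | 191.75   
Office   | 269.5    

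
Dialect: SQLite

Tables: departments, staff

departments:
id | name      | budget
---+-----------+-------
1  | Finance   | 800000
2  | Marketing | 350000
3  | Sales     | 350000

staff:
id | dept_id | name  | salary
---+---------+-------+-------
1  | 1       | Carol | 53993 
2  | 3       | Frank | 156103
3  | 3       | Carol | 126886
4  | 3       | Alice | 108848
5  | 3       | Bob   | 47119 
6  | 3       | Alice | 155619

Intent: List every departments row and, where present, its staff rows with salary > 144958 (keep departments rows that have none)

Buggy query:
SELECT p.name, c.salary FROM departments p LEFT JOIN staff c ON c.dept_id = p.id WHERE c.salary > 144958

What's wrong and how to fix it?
Bug: A WHERE condition on the right-hand table after LEFT JOIN drops unmatched parents

Fix: Move the right-table condition into the ON clause so unmatched parents are kept

Corrected query:
SELECT p.name, c.salary FROM departments p LEFT JOIN staff c ON c.dept_id = p.id AND c.salary > 144958

Result:
name      | salary
----------+-------
Finance   | NULL  
Marketing | NULL  
Sales     | 155619
Sales     | 156103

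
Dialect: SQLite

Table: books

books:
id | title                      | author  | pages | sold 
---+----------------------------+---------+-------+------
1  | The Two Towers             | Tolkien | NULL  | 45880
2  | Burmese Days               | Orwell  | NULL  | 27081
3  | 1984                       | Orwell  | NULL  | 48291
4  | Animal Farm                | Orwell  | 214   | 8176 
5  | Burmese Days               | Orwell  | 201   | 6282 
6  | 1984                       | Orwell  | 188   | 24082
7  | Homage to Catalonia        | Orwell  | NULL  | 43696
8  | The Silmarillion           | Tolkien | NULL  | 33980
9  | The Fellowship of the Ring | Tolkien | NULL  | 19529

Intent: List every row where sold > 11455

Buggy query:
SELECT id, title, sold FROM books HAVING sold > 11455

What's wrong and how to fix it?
Bug: This is a non-aggregate query (no GROUP BY, no aggregates), so in SQLite the HAVING clause is invalid here; a row-level condition belongs in WHERE

Fix: Replace HAVING with WHERE since the condition applies to individual rows

Corrected query:
SELECT id, title, sold FROM books WHERE sold > 11455

Result:
id | title                      | sold 
---+----------------------------+------
1  | The Two Towers             | 45880
2  | Burmese Days               | 27081
3  | 1984                       | 48291
6  | 1984                       | 24082
7  | Homage to Catalonia        | 43696
8  | The Silmarillion           | 33980
9  | The Fellowship of the Ring | 19529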